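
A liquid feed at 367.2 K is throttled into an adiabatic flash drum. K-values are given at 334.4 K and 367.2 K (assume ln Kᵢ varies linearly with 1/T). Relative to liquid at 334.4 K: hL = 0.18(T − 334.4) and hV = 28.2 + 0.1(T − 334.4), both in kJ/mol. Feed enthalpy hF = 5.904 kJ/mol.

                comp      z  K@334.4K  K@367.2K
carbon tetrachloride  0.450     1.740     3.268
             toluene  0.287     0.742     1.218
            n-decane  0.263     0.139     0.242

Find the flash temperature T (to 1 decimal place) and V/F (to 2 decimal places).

Adiabatic flash: solve Rachford–Rice at each trial T, then check hF = ψ·hV(T) + (1−ψ)·hL(T).
  T = 334.4 K: K = (1.740, 0.742, 0.139), RR gives ψ = 0.070, H_out = 1.988 kJ/mol
  T = 367.2 K: K = (3.268, 1.218, 0.242), RR gives ψ = 0.723, H_out = 24.386 kJ/mol
  T = 350.8 K: K = (2.420, 0.962, 0.186), RR gives ψ = 0.502, H_out = 16.440 kJ/mol
  T = 342.6 K: K = (2.060, 0.847, 0.161), RR gives ψ = 0.334, H_out = 10.664 kJ/mol
  T = 338.5 K: K = (1.895, 0.794, 0.150), RR gives ψ = 0.219, H_out = 6.844 kJ/mol
  T = 336.4 K: K = (1.815, 0.767, 0.144), RR gives ψ = 0.148, H_out = 4.516 kJ/mol
  T = 337.4 K: K = (1.853, 0.780, 0.147), RR gives ψ = 0.183, H_out = 5.662 kJ/mol
Linear interpolation between T = 337.4 (H_out = 5.662) and T = 338.5 (H_out = 6.844) on hF = 5.904 gives T ≈ 337.6 K, at which ψ = 0.19.

T = 337.6 K, V/F = 0.19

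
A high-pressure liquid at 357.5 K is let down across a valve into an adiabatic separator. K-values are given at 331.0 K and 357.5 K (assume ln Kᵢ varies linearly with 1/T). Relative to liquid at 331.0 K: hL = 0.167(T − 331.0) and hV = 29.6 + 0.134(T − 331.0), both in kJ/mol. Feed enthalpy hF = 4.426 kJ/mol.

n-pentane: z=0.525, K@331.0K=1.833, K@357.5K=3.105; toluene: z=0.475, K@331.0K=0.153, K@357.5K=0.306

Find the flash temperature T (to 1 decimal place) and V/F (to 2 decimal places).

T = 334.0 K, V/F = 0.13

Adiabatic flash: solve Rachford–Rice at each trial T, then check hF = ψ·hV(T) + (1−ψ)·hL(T).
  T = 331.0 K: K = (1.833, 0.153), RR gives ψ = 0.050, H_out = 1.468 kJ/mol
  T = 357.5 K: K = (3.105, 0.306), RR gives ψ = 0.531, H_out = 19.674 kJ/mol
  T = 344.2 K: K = (2.408, 0.219), RR gives ψ = 0.335, H_out = 11.967 kJ/mol
  T = 337.6 K: K = (2.106, 0.184), RR gives ψ = 0.214, H_out = 7.384 kJ/mol
  T = 334.3 K: K = (1.966, 0.168), RR gives ψ = 0.139, H_out = 4.659 kJ/mol
  T = 332.6 K: K = (1.897, 0.160), RR gives ψ = 0.095, H_out = 3.085 kJ/mol
Linear interpolation between T = 332.6 (H_out = 3.085) and T = 334.3 (H_out = 4.659) on hF = 4.426 gives T ≈ 334.0 K, at which ψ = 0.13.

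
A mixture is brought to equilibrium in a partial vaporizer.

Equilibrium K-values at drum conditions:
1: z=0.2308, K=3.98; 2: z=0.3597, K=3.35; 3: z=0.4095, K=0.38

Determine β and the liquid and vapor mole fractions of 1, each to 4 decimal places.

β = 0.7932, x_1 = 0.0686, y_1 = 0.2731

Newton iteration, β⁰ = 0.57:
  β = 0.5700: g = 0.22353, g' = -1.0209 → β = 0.7890
  β = 0.7890: g = 0.00442, g' = -1.0296 → β = 0.7932
Converged at β = 0.7932.
Compositions from xᵢ = zᵢ/(1+β(Kᵢ−1)), yᵢ = Kᵢxᵢ:
  1: x = 0.0686, y = 0.2731
  2: x = 0.1256, y = 0.4207
  3: x = 0.8058, y = 0.3062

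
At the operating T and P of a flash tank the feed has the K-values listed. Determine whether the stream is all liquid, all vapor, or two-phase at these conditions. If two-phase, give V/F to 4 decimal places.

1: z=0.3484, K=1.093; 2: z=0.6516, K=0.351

ΣzᵢKᵢ = 0.6095; Σzᵢ/Kᵢ = 2.1752.
Since ΣzᵢKᵢ < 1 the mixture is below its bubble point — single liquid phase.

all liquid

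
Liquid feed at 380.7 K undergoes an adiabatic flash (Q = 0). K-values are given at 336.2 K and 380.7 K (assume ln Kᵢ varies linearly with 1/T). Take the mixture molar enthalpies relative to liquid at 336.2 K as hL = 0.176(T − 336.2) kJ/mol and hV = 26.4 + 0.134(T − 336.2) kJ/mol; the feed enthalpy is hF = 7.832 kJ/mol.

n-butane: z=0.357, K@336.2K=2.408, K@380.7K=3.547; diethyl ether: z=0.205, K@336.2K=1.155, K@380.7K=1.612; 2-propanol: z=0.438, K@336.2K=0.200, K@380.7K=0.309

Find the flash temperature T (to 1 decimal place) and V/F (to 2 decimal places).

Adiabatic flash: solve Rachford–Rice at each trial T, then check hF = ψ·hV(T) + (1−ψ)·hL(T).
  T = 336.2 K: K = (2.408, 1.155, 0.200), RR gives ψ = 0.207, H_out = 5.467 kJ/mol
  T = 380.7 K: K = (3.547, 1.612, 0.309), RR gives ψ = 0.534, H_out = 20.936 kJ/mol
  T = 358.4 K: K = (2.957, 1.378, 0.252), RR gives ψ = 0.391, H_out = 13.868 kJ/mol
  T = 347.3 K: K = (2.677, 1.265, 0.225), RR gives ψ = 0.307, H_out = 9.923 kJ/mol
  T = 341.8 K: K = (2.542, 1.210, 0.213), RR gives ψ = 0.260, H_out = 7.794 kJ/mol
  T = 344.6 K: K = (2.611, 1.238, 0.219), RR gives ψ = 0.285, H_out = 8.895 kJ/mol
  T = 343.2 K: K = (2.576, 1.224, 0.216), RR gives ψ = 0.273, H_out = 8.350 kJ/mol
Linear interpolation between T = 341.8 (H_out = 7.794) and T = 343.2 (H_out = 8.350) on hF = 7.832 gives T ≈ 341.9 K, at which ψ = 0.26.

T = 341.9 K, V/F = 0.26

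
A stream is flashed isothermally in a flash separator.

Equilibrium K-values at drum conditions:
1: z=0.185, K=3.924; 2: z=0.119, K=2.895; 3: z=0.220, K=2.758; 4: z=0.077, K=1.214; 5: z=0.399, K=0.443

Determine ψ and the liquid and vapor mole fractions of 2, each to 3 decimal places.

Iterate (Newton) starting at ψ = 0.59:
  ψ = 0.590: g = 0.1784, g' = -0.749 → ψ = 0.828
  ψ = 0.828: g = 0.0049, g' = -0.742 → ψ = 0.835
Converged at ψ = 0.835.
Compositions from xᵢ = zᵢ/(1+ψ(Kᵢ−1)), yᵢ = Kᵢxᵢ:
  1: x = 0.054, y = 0.211
  2: x = 0.046, y = 0.133
  3: x = 0.089, y = 0.246
  4: x = 0.065, y = 0.079
  5: x = 0.746, y = 0.330

ψ = 0.835, x_2 = 0.046, y_2 = 0.133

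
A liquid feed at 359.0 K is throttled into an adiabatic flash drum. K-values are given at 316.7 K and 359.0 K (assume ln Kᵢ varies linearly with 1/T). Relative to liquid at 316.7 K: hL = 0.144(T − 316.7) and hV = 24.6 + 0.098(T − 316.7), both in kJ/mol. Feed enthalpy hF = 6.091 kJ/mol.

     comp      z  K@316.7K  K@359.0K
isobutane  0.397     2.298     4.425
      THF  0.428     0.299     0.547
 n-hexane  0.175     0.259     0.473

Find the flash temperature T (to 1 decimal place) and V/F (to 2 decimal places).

T = 323.9 K, V/F = 0.21

Adiabatic flash: solve Rachford–Rice at each trial T, then check hF = ψ·hV(T) + (1−ψ)·hL(T).
  T = 316.7 K: K = (2.298, 0.299, 0.259), RR gives ψ = 0.093, H_out = 2.276 kJ/mol
  T = 359.0 K: K = (4.425, 0.547, 0.473), RR gives ψ = 0.659, H_out = 21.013 kJ/mol
  T = 337.9 K: K = (3.257, 0.412, 0.357), RR gives ψ = 0.390, H_out = 12.270 kJ/mol
  T = 327.3 K: K = (2.751, 0.353, 0.306), RR gives ψ = 0.256, H_out = 7.709 kJ/mol
  T = 322.0 K: K = (2.518, 0.325, 0.282), RR gives ψ = 0.180, H_out = 5.156 kJ/mol
  T = 324.6 K: K = (2.631, 0.339, 0.293), RR gives ψ = 0.219, H_out = 6.441 kJ/mol
  T = 323.3 K: K = (2.574, 0.332, 0.287), RR gives ψ = 0.200, H_out = 5.807 kJ/mol
Linear interpolation between T = 323.3 (H_out = 5.807) and T = 324.6 (H_out = 6.441) on hF = 6.091 gives T ≈ 323.9 K, at which ψ = 0.21.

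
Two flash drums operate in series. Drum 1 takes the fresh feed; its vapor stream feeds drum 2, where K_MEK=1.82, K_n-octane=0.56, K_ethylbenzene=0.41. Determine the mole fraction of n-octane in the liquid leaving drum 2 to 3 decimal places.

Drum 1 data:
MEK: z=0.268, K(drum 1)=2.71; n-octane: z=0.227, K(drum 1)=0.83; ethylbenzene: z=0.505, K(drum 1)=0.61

Drum 1:
Let ψ₁ = V/F and solve Σ zᵢ(Kᵢ−1)/(1+ψ₁(Kᵢ−1)) = 0.
g(0) = ΣzᵢKᵢ − 1 = 0.223 and g(1) = 1 − Σzᵢ/Kᵢ = -0.200, so a root lies in (0, 1).
Iterate (Newton) starting at ψ₁ = 0.5:
  ψ₁ = 0.500: g = -0.0398, g' = -0.354 → ψ₁ = 0.388
  ψ₁ = 0.388: g = 0.0023, g' = -0.398 → ψ₁ = 0.393
Converged at ψ₁ = 0.393.
Drum-1 compositions:
  MEK: x = 0.160, y = 0.434
  n-octane: x = 0.243, y = 0.202
  ethylbenzene: x = 0.597, y = 0.364
Drum-2 feed = drum-1 vapor: z₂ = (0.4342, 0.2019, 0.3639).
Drum 2:
Let ψ₂ = V/F and solve Σ zᵢ(Kᵢ−1)/(1+ψ₂(Kᵢ−1)) = 0.
Check two-phase: ΣzᵢKᵢ = 1.053 > 1 and Σzᵢ/Kᵢ = 1.487 > 1, so g(0) = 0.053 > 0 and g(1) = -0.487 < 0.
Newton–Raphson from ψ₂ = 0.33:
  ψ₂ = 0.330: g = -0.0903, g' = -0.430 → ψ₂ = 0.120
  ψ₂ = 0.120: g = -0.0006, g' = -0.432 → ψ₂ = 0.118
Converged at ψ₂ = 0.118.
  MEK: x = 0.396, y = 0.720
  n-octane: x = 0.213, y = 0.119
  ethylbenzene: x = 0.391, y = 0.160

x_n-octane (drum 2) = 0.213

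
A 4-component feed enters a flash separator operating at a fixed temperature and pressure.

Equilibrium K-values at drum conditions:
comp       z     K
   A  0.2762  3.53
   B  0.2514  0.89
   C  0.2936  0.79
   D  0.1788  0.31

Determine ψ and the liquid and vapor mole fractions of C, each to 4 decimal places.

ψ = 0.5395, x_C = 0.3311, y_C = 0.2616

Newton iteration, ψ⁰ = 0.5:
  ψ = 0.5000: g = 0.02201, g' = -0.5626 → ψ = 0.5391
  ψ = 0.5391: g = 0.00022, g' = -0.5521 → ψ = 0.5395
Converged at ψ = 0.5395.
Compositions from xᵢ = zᵢ/(1+ψ(Kᵢ−1)), yᵢ = Kᵢxᵢ:
  A: x = 0.1168, y = 0.4123
  B: x = 0.2673, y = 0.2379
  C: x = 0.3311, y = 0.2616
  D: x = 0.2848, y = 0.0883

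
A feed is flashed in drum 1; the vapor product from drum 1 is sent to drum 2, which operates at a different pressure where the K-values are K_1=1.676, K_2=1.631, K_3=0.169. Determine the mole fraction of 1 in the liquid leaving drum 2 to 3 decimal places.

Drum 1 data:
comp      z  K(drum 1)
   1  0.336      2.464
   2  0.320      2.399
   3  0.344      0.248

x_1 (drum 2) = 0.284

Drum 1:
Let ψ₁ = V/F and solve Σ zᵢ(Kᵢ−1)/(1+ψ₁(Kᵢ−1)) = 0.
Check two-phase: ΣzᵢKᵢ = 1.681 > 1 and Σzᵢ/Kᵢ = 1.657 > 1, so g(0) = 0.681 > 0 and g(1) = -0.657 < 0.
Newton iteration, ψ₁⁰ = 0.43:
  ψ₁ = 0.430: g = 0.1991, g' = -0.940 → ψ₁ = 0.642
  ψ₁ = 0.642: g = -0.0104, g' = -1.092 → ψ₁ = 0.632
Converged at ψ₁ = 0.632.
Drum-1 compositions:
  1: x = 0.175, y = 0.430
  2: x = 0.170, y = 0.407
  3: x = 0.656, y = 0.163
Drum-2 feed = drum-1 vapor: z₂ = (0.4300, 0.4074, 0.1626).
Drum 2:
Let ψ₂ = V/F and solve Σ zᵢ(Kᵢ−1)/(1+ψ₂(Kᵢ−1)) = 0.
g(0) = ΣzᵢKᵢ − 1 = 0.413 and g(1) = 1 − Σzᵢ/Kᵢ = -0.469, so a root lies in (0, 1).
Newton–Raphson from ψ₂ = 0.5:
  ψ₂ = 0.500: g = 0.1815, g' = -0.532 → ψ₂ = 0.841
  ψ₂ = 0.841: g = -0.0955, g' = -1.388 → ψ₂ = 0.772
  ψ₂ = 0.772: g = -0.0133, g' = -1.033 → ψ₂ = 0.759
Converged at ψ₂ = 0.759.
  1: x = 0.284, y = 0.476
  2: x = 0.275, y = 0.449
  3: x = 0.440, y = 0.074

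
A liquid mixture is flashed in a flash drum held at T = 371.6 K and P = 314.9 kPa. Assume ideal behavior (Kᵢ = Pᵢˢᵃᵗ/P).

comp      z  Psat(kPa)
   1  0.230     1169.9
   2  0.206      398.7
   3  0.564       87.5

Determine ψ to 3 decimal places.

ψ = 0.183

Raoult's law: Kᵢ = Pᵢˢᵃᵗ/P = Pᵢˢᵃᵗ/314.9.
  K_1 = 1169.9/314.9 = 3.71515, K_2 = 398.7/314.9 = 1.26612, K_3 = 87.5/314.9 = 0.27787
Rachford–Rice: g(ψ) = Σ zᵢ(Kᵢ−1)/(1+ψ(Kᵢ−1)) = 0.
Check two-phase: ΣzᵢKᵢ = 1.272 > 1 and Σzᵢ/Kᵢ = 2.254 > 1, so g(0) = 0.272 > 0 and g(1) = -1.254 < 0.
Newton–Raphson from ψ = 0.46:
  ψ = 0.460: g = -0.2834, g' = -1.006 → ψ = 0.178
  ψ = 0.178: g = 0.0055, g' = -1.170 → ψ = 0.183
Converged at ψ = 0.183.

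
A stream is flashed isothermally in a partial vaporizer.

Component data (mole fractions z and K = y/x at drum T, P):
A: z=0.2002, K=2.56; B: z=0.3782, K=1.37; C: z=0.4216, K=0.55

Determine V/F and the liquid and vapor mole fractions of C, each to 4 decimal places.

Material balance + equilibrium reduce to Σ zᵢ(Kᵢ−1)/(1+V/F(Kᵢ−1)) = 0.
g(0) = ΣzᵢKᵢ − 1 = 0.2625 and g(1) = 1 − Σzᵢ/Kᵢ = -0.1208, so a root lies in (0, 1).
Newton–Raphson from V/F = 0.49:
  V/F = 0.4900: g = 0.05208, g' = -0.3341 → V/F = 0.6459
  V/F = 0.6459: g = 0.00106, g' = -0.3243 → V/F = 0.6491
Converged at V/F = 0.6491.
Compositions from xᵢ = zᵢ/(1+V/F(Kᵢ−1)), yᵢ = Kᵢxᵢ:
  A: x = 0.0995, y = 0.2546
  B: x = 0.3050, y = 0.4178
  C: x = 0.5956, y = 0.3276

V/F = 0.6491, x_C = 0.5956, y_C = 0.3276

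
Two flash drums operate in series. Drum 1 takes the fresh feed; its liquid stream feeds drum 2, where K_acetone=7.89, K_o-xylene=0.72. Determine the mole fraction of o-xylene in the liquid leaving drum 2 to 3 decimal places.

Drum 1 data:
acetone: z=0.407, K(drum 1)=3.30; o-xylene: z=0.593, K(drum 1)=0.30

x_o-xylene (drum 2) = 0.961

Drum 1:
Binary case is linear: z₁(K₁−1)(1+ψ₁(K₂−1)) + z₂(K₂−1)(1+ψ₁(K₁−1)) = 0
⇒ ψ₁ = [z₁(K₁−1)+z₂(K₂−1)] / [−(K₁−1)(K₂−1)] = 0.5210/1.6100 = 0.324
Drum-1 compositions:
  acetone: x = 0.233, y = 0.770
  o-xylene: x = 0.767, y = 0.230
Drum-2 feed = drum-1 liquid: z₂ = (0.2333, 0.7667).
Drum 2:
Material balance + equilibrium reduce to Σ zᵢ(Kᵢ−1)/(1+ψ₂(Kᵢ−1)) = 0.
Feasibility: ΣzᵢKᵢ = 2.393, Σzᵢ/Kᵢ = 1.094 — both > 1, two phases present.
Binary case is linear: z₁(K₁−1)(1+ψ₂(K₂−1)) + z₂(K₂−1)(1+ψ₂(K₁−1)) = 0
⇒ ψ₂ = [z₁(K₁−1)+z₂(K₂−1)] / [−(K₁−1)(K₂−1)] = 1.3930/1.9292 = 0.722
  acetone: x = 0.039, y = 0.308
  o-xylene: x = 0.961, y = 0.692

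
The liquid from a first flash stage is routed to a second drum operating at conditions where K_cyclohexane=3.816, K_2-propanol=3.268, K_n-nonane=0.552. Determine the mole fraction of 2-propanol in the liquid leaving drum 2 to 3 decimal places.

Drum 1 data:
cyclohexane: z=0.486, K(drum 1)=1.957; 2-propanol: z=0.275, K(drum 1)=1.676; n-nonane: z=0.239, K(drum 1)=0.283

x_2-propanol (drum 2) = 0.063

Drum 1:
Rachford–Rice: g(ψ₁) = Σ zᵢ(Kᵢ−1)/(1+ψ₁(Kᵢ−1)) = 0.
g(0) = ΣzᵢKᵢ − 1 = 0.480 and g(1) = 1 − Σzᵢ/Kᵢ = -0.257, so a root lies in (0, 1).
Newton iteration, ψ₁⁰ = 0.41:
  ψ₁ = 0.410: g = 0.2369, g' = -0.553 → ψ₁ = 0.838
  ψ₁ = 0.838: g = -0.0528, g' = -0.960 → ψ₁ = 0.783
  ψ₁ = 0.783: g = -0.0035, g' = -0.838 → ψ₁ = 0.779
Converged at ψ₁ = 0.779.
Drum-1 compositions:
  cyclohexane: x = 0.278, y = 0.545
  2-propanol: x = 0.180, y = 0.302
  n-nonane: x = 0.541, y = 0.153
Drum-2 feed = drum-1 liquid: z₂ = (0.2784, 0.1801, 0.5414).
Drum 2:
Rachford–Rice: g(ψ₂) = Σ zᵢ(Kᵢ−1)/(1+ψ₂(Kᵢ−1)) = 0.
Check two-phase: ΣzᵢKᵢ = 1.950 > 1 and Σzᵢ/Kᵢ = 1.109 > 1, so g(0) = 0.950 > 0 and g(1) = -0.109 < 0.
Newton iteration, ψ₂⁰ = 0.63:
  ψ₂ = 0.630: g = 0.1129, g' = -0.655 → ψ₂ = 0.802
  ψ₂ = 0.802: g = 0.0067, g' = -0.589 → ψ₂ = 0.814
Converged at ψ₂ = 0.814.
  cyclohexane: x = 0.085, y = 0.323
  2-propanol: x = 0.063, y = 0.207
  n-nonane: x = 0.852, y = 0.470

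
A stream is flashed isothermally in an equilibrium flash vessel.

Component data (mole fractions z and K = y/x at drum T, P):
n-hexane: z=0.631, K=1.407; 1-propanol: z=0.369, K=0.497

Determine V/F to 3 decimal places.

Material balance + equilibrium reduce to Σ zᵢ(Kᵢ−1)/(1+V/F(Kᵢ−1)) = 0.
Feasibility: ΣzᵢKᵢ = 1.071, Σzᵢ/Kᵢ = 1.191 — both > 1, two phases present.
Iterate (Newton) starting at V/F = 0.4:
  V/F = 0.400: g = -0.0115, g' = -0.224 → V/F = 0.349
  V/F = 0.349: g = -0.0002, g' = -0.217 → V/F = 0.348
Converged at V/F = 0.348.

V/F = 0.348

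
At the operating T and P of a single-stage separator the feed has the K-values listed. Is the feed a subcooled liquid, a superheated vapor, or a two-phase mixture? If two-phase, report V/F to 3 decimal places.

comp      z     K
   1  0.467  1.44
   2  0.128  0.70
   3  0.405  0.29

ΣzᵢKᵢ = 0.880; Σzᵢ/Kᵢ = 1.904.
Since ΣzᵢKᵢ < 1 the mixture is below its bubble point — single liquid phase.

subcooled liquid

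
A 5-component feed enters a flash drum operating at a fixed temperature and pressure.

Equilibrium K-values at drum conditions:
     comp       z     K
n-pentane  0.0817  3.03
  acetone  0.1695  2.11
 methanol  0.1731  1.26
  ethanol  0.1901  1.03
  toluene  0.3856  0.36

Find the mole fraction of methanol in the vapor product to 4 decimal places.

y_methanol = 0.2037

Newton iteration, β⁰ = 0.5:
  β = 0.5000: g = -0.11417, g' = -0.5202 → β = 0.2805
  β = 0.2805: g = -0.00404, g' = -0.5031 → β = 0.2725
Converged at β = 0.2725.
Compositions from xᵢ = zᵢ/(1+β(Kᵢ−1)), yᵢ = Kᵢxᵢ:
  n-pentane: x = 0.0526, y = 0.1594
  acetone: x = 0.1301, y = 0.2746
  methanol: x = 0.1616, y = 0.2037
  ethanol: x = 0.1886, y = 0.1942
  toluene: x = 0.4671, y = 0.1681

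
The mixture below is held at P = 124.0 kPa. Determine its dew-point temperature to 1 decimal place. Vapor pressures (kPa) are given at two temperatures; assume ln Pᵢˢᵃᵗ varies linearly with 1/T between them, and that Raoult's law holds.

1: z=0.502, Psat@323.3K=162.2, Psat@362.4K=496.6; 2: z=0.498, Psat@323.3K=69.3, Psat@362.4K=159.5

T = 332.8 K

Dew-point temperature: Σzᵢ·P/Pᵢˢᵃᵗ(T) = 1. Interpolate ln Pᵢˢᵃᵗ = aᵢ + bᵢ/T.
  T = 323.3 K: ΣzᵢP/Pᵢˢᵃᵗ = 1.2749
  T = 362.4 K: ΣzᵢP/Pᵢˢᵃᵗ = 0.5125
  T = 342.9 K: ΣzᵢP/Pᵢˢᵃᵗ = 0.7851
  T = 333.1 K: ΣzᵢP/Pᵢˢᵃᵗ = 0.9928
  T = 328.2 K: ΣzᵢP/Pᵢˢᵃᵗ = 1.1227
  T = 330.6 K: ΣzᵢP/Pᵢˢᵃᵗ = 1.0565
Interpolating between 330.6 K and 333.1 K gives T ≈ 332.8 K.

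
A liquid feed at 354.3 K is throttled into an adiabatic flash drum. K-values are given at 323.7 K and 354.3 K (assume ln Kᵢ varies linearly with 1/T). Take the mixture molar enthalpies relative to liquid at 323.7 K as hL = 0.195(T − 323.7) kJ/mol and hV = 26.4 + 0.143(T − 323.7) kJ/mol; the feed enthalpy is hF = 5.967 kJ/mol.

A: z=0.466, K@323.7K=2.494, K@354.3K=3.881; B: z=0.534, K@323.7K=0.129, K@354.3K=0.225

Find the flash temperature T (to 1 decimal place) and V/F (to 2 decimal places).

T = 326.5 K, V/F = 0.21

Adiabatic flash: solve Rachford–Rice at each trial T, then check hF = ψ·hV(T) + (1−ψ)·hL(T).
  T = 323.7 K: K = (2.494, 0.129), RR gives ψ = 0.178, H_out = 4.688 kJ/mol
  T = 354.3 K: K = (3.881, 0.225), RR gives ψ = 0.416, H_out = 16.286 kJ/mol
  T = 339.0 K: K = (3.142, 0.173), RR gives ψ = 0.314, H_out = 11.021 kJ/mol
  T = 331.4 K: K = (2.809, 0.150), RR gives ψ = 0.253, H_out = 8.078 kJ/mol
  T = 327.5 K: K = (2.647, 0.139), RR gives ψ = 0.217, H_out = 6.425 kJ/mol
  T = 325.6 K: K = (2.570, 0.134), RR gives ψ = 0.198, H_out = 5.575 kJ/mol
Linear interpolation between T = 325.6 (H_out = 5.575) and T = 327.5 (H_out = 6.425) on hF = 5.967 gives T ≈ 326.5 K, at which ψ = 0.21.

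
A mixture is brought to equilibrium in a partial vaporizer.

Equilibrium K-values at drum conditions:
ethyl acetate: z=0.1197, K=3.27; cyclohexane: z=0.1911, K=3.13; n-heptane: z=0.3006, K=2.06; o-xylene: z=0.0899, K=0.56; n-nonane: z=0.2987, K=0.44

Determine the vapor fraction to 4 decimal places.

Material balance + equilibrium reduce to Σ zᵢ(Kᵢ−1)/(1+ψ(Kᵢ−1)) = 0.
Check two-phase: ΣzᵢKᵢ = 1.7906 > 1 and Σzᵢ/Kᵢ = 1.0830 > 1, so g(0) = 0.7906 > 0 and g(1) = -0.0830 < 0.
Iterate (Newton) starting at ψ = 0.5:
  ψ = 0.5000: g = 0.24961, g' = -0.6922 → ψ = 0.8606
  ψ = 0.8606: g = 0.01577, g' = -0.6652 → ψ = 0.8843
  ψ = 0.8843: g = -0.00013, g' = -0.6767 → ψ = 0.8841
Converged at ψ = 0.8841.

ψ = 0.8841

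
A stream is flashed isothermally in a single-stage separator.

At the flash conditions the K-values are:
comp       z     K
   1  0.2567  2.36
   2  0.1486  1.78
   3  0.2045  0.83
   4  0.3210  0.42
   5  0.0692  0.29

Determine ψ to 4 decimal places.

ψ = 0.3337

Let ψ = V/F and solve Σ zᵢ(Kᵢ−1)/(1+ψ(Kᵢ−1)) = 0.
Check two-phase: ΣzᵢKᵢ = 1.1949 > 1 and Σzᵢ/Kᵢ = 1.4415 > 1, so g(0) = 0.1949 > 0 and g(1) = -0.4415 < 0.
Newton iteration, ψ⁰ = 0.5:
  ψ = 0.5000: g = -0.08520, g' = -0.5201 → ψ = 0.3362
  ψ = 0.3362: g = -0.00129, g' = -0.5138 → ψ = 0.3337
Converged at ψ = 0.3337.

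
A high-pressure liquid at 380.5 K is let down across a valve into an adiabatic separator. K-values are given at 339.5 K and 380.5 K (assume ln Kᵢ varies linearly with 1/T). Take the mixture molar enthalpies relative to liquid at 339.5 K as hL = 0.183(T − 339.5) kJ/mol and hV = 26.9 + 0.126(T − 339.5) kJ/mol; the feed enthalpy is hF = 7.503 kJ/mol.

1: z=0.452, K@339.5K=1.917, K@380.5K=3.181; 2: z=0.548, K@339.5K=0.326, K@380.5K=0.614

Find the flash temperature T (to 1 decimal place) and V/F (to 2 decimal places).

T = 347.1 K, V/F = 0.23

Adiabatic flash: solve Rachford–Rice at each trial T, then check hF = ψ·hV(T) + (1−ψ)·hL(T).
  T = 339.5 K: K = (1.917, 0.326), RR gives ψ = 0.073, H_out = 1.964 kJ/mol
  T = 380.5 K: K = (3.181, 0.614), RR gives ψ = 0.920, H_out = 30.094 kJ/mol
  T = 360.0 K: K = (2.505, 0.456), RR gives ψ = 0.466, H_out = 15.745 kJ/mol
  T = 349.8 K: K = (2.202, 0.388), RR gives ψ = 0.282, H_out = 9.304 kJ/mol
  T = 344.6 K: K = (2.055, 0.356), RR gives ψ = 0.182, H_out = 5.778 kJ/mol
  T = 347.2 K: K = (2.128, 0.371), RR gives ψ = 0.233, H_out = 7.575 kJ/mol
  T = 345.9 K: K = (2.091, 0.363), RR gives ψ = 0.208, H_out = 6.687 kJ/mol
Linear interpolation between T = 345.9 (H_out = 6.687) and T = 347.2 (H_out = 7.575) on hF = 7.503 gives T ≈ 347.1 K, at which ψ = 0.23.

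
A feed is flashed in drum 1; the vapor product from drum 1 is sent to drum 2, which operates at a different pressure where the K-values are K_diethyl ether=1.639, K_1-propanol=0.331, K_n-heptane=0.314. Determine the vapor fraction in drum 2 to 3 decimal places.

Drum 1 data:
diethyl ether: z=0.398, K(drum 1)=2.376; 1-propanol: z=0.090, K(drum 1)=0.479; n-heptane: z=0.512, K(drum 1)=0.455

Drum 1:
Let ψ₁ = V/F and solve Σ zᵢ(Kᵢ−1)/(1+ψ₁(Kᵢ−1)) = 0.
g(0) = ΣzᵢKᵢ − 1 = 0.222 and g(1) = 1 − Σzᵢ/Kᵢ = -0.481, so a root lies in (0, 1).
Iterate (Newton) starting at ψ₁ = 0.54:
  ψ₁ = 0.540: g = -0.1465, g' = -0.601 → ψ₁ = 0.296
  ψ₁ = 0.296: g = 0.0009, g' = -0.631 → ψ₁ = 0.298
Converged at ψ₁ = 0.298.
Drum-1 compositions:
  diethyl ether: x = 0.282, y = 0.671
  1-propanol: x = 0.107, y = 0.051
  n-heptane: x = 0.611, y = 0.278
Drum-2 feed = drum-1 vapor: z₂ = (0.6709, 0.0510, 0.2781).
Drum 2:
Newton–Raphson from ψ₂ = 0.5:
  ψ₂ = 0.500: g = -0.0167, g' = -0.512 → ψ₂ = 0.467
Converged at ψ₂ = 0.467.
  diethyl ether: x = 0.517, y = 0.847
  1-propanol: x = 0.074, y = 0.025
  n-heptane: x = 0.409, y = 0.128

V/F (drum 2) = 0.467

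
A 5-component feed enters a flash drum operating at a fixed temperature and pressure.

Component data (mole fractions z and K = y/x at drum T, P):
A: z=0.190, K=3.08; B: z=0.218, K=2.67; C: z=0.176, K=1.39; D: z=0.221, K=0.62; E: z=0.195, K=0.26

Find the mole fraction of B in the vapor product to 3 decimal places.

Let β = V/F and solve Σ zᵢ(Kᵢ−1)/(1+β(Kᵢ−1)) = 0.
Check two-phase: ΣzᵢKᵢ = 1.600 > 1 and Σzᵢ/Kᵢ = 1.376 > 1, so g(0) = 0.600 > 0 and g(1) = -0.376 < 0.
Newton–Raphson from β = 0.66:
  β = 0.660: g = 0.0002, g' = -0.765 → β = 0.660
Converged at β = 0.660.
Compositions from xᵢ = zᵢ/(1+β(Kᵢ−1)), yᵢ = Kᵢxᵢ:
  A: x = 0.080, y = 0.247
  B: x = 0.104, y = 0.277
  C: x = 0.140, y = 0.195
  D: x = 0.295, y = 0.183
  E: x = 0.381, y = 0.099

y_B = 0.277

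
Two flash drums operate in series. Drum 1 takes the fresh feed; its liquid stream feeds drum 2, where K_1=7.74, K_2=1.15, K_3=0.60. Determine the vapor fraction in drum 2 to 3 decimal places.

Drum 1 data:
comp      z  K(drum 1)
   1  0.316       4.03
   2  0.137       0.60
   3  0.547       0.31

Drum 1:
Material balance + equilibrium reduce to Σ zᵢ(Kᵢ−1)/(1+ψ₁(Kᵢ−1)) = 0.
g(0) = ΣzᵢKᵢ − 1 = 0.525 and g(1) = 1 − Σzᵢ/Kᵢ = -1.071, so a root lies in (0, 1).
Newton iteration, ψ₁⁰ = 0.5:
  ψ₁ = 0.500: g = -0.2640, g' = -1.100 → ψ₁ = 0.260
  ψ₁ = 0.260: g = 0.0145, g' = -1.322 → ψ₁ = 0.271
Converged at ψ₁ = 0.271.
Drum-1 compositions:
  1: x = 0.174, y = 0.699
  2: x = 0.154, y = 0.092
  3: x = 0.673, y = 0.209
Drum-2 feed = drum-1 liquid: z₂ = (0.1735, 0.1537, 0.6728).
Drum 2:
Material balance + equilibrium reduce to Σ zᵢ(Kᵢ−1)/(1+ψ₂(Kᵢ−1)) = 0.
Feasibility: ΣzᵢKᵢ = 1.923, Σzᵢ/Kᵢ = 1.277 — both > 1, two phases present.
Iterate (Newton) starting at ψ₂ = 0.5:
  ψ₂ = 0.500: g = -0.0474, g' = -0.584 → ψ₂ = 0.419
  ψ₂ = 0.419: g = 0.0043, g' = -0.698 → ψ₂ = 0.425
Converged at ψ₂ = 0.425.
  1: x = 0.045, y = 0.347
  2: x = 0.144, y = 0.166
  3: x = 0.811, y = 0.486

V/F (drum 2) = 0.425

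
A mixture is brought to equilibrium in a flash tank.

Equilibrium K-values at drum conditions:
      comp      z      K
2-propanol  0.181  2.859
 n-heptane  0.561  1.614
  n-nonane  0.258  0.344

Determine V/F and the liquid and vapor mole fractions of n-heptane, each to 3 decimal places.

V/F = 0.815, x_n-heptane = 0.374, y_n-heptane = 0.604

Material balance + equilibrium reduce to Σ zᵢ(Kᵢ−1)/(1+V/F(Kᵢ−1)) = 0.
g(0) = ΣzᵢKᵢ − 1 = 0.512 and g(1) = 1 − Σzᵢ/Kᵢ = -0.161, so a root lies in (0, 1).
Iterate (Newton) starting at V/F = 0.54:
  V/F = 0.540: g = 0.1645, g' = -0.541 → V/F = 0.844
  V/F = 0.844: g = -0.0213, g' = -0.744 → V/F = 0.815
Converged at V/F = 0.815.
Compositions from xᵢ = zᵢ/(1+V/F(Kᵢ−1)), yᵢ = Kᵢxᵢ:
  2-propanol: x = 0.072, y = 0.206
  n-heptane: x = 0.374, y = 0.604
  n-nonane: x = 0.554, y = 0.191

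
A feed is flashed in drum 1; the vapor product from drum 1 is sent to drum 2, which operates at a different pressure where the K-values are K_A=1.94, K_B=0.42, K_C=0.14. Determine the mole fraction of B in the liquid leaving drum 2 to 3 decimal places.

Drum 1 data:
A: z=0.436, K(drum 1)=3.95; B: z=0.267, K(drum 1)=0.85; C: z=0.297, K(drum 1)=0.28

Drum 1:
Newton iteration, ψ₁⁰ = 0.43:
  ψ₁ = 0.430: g = 0.2144, g' = -1.067 → ψ₁ = 0.631
  ψ₁ = 0.631: g = 0.0134, g' = -0.988 → ψ₁ = 0.645
Converged at ψ₁ = 0.645.
Drum-1 compositions:
  A: x = 0.150, y = 0.594
  B: x = 0.296, y = 0.251
  C: x = 0.554, y = 0.155
Drum-2 feed = drum-1 vapor: z₂ = (0.5936, 0.2512, 0.1552).
Drum 2:
Material balance + equilibrium reduce to Σ zᵢ(Kᵢ−1)/(1+ψ₂(Kᵢ−1)) = 0.
Check two-phase: ΣzᵢKᵢ = 1.279 > 1 and Σzᵢ/Kᵢ = 2.012 > 1, so g(0) = 0.279 > 0 and g(1) = -1.012 < 0.
Iterate (Newton) starting at ψ₂ = 0.57:
  ψ₂ = 0.570: g = -0.1161, g' = -0.853 → ψ₂ = 0.434
  ψ₂ = 0.434: g = -0.0112, g' = -0.708 → ψ₂ = 0.418
Converged at ψ₂ = 0.418.
  A: x = 0.426, y = 0.827
  B: x = 0.332, y = 0.139
  C: x = 0.242, y = 0.034

x_B (drum 2) = 0.332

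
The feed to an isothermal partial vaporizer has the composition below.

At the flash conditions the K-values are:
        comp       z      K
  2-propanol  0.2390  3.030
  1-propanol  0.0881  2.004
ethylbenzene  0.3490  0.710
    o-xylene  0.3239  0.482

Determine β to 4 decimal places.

β = 0.4091

Let β = V/F and solve Σ zᵢ(Kᵢ−1)/(1+β(Kᵢ−1)) = 0.
Check two-phase: ΣzᵢKᵢ = 1.3046 > 1 and Σzᵢ/Kᵢ = 1.2864 > 1, so g(0) = 0.3046 > 0 and g(1) = -0.2864 < 0.
Iterate (Newton) starting at β = 0.5:
  β = 0.5000: g = -0.04513, g' = -0.4804 → β = 0.4061
  β = 0.4061: g = 0.00160, g' = -0.5178 → β = 0.4091
Converged at β = 0.4091.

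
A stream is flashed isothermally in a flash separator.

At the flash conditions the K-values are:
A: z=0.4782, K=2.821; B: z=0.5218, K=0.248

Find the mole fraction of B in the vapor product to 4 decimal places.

Rachford–Rice: g(ψ) = Σ zᵢ(Kᵢ−1)/(1+ψ(Kᵢ−1)) = 0.
g(0) = ΣzᵢKᵢ − 1 = 0.4784 and g(1) = 1 − Σzᵢ/Kᵢ = -1.2735, so a root lies in (0, 1).
Newton–Raphson from ψ = 0.5:
  ψ = 0.5000: g = -0.17304, g' = -1.1923 → ψ = 0.3549
  ψ = 0.3549: g = -0.00625, g' = -1.1341 → ψ = 0.3494
Converged at ψ = 0.3494.
Compositions from xᵢ = zᵢ/(1+ψ(Kᵢ−1)), yᵢ = Kᵢxᵢ:
  A: x = 0.2923, y = 0.8245
  B: x = 0.7077, y = 0.1755

y_B = 0.1755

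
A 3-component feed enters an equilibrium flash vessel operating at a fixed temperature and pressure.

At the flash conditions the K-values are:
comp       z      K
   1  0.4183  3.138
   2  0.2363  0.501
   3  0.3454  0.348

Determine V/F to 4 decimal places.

Material balance + equilibrium reduce to Σ zᵢ(Kᵢ−1)/(1+V/F(Kᵢ−1)) = 0.
Feasibility: ΣzᵢKᵢ = 1.5512, Σzᵢ/Kᵢ = 1.5975 — both > 1, two phases present.
Iterate (Newton) starting at V/F = 0.5:
  V/F = 0.5000: g = -0.05899, g' = -0.8743 → V/F = 0.4325
  V/F = 0.4325: g = 0.00062, g' = -0.8966 → V/F = 0.4332
Converged at V/F = 0.4332.

V/F = 0.4332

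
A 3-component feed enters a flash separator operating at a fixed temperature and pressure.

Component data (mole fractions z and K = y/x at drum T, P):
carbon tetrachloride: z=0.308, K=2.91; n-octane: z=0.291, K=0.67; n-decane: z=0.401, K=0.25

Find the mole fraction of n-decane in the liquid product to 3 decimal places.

x_n-decane = 0.459

Newton iteration, β⁰ = 0.5:
  β = 0.500: g = -0.2953, g' = -0.917 → β = 0.178
  β = 0.178: g = -0.0100, g' = -0.962 → β = 0.168
Converged at β = 0.168.
Compositions from xᵢ = zᵢ/(1+β(Kᵢ−1)), yᵢ = Kᵢxᵢ:
  carbon tetrachloride: x = 0.233, y = 0.679
  n-octane: x = 0.308, y = 0.206
  n-decane: x = 0.459, y = 0.115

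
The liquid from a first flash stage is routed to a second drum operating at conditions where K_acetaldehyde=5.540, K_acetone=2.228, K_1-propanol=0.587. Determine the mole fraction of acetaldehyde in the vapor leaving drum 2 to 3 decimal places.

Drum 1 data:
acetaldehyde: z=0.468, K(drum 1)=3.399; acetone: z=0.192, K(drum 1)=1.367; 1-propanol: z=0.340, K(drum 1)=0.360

Drum 1:
Rachford–Rice: g(ψ₁) = Σ zᵢ(Kᵢ−1)/(1+ψ₁(Kᵢ−1)) = 0.
g(0) = ΣzᵢKᵢ − 1 = 0.976 and g(1) = 1 − Σzᵢ/Kᵢ = -0.223, so a root lies in (0, 1).
Newton–Raphson from ψ₁ = 0.64:
  ψ₁ = 0.640: g = 0.1313, g' = -0.835 → ψ₁ = 0.797
  ψ₁ = 0.797: g = -0.0043, g' = -0.914 → ψ₁ = 0.793
Converged at ψ₁ = 0.793.
Drum-1 compositions:
  acetaldehyde: x = 0.161, y = 0.548
  acetone: x = 0.149, y = 0.203
  1-propanol: x = 0.690, y = 0.248
Drum-2 feed = drum-1 liquid: z₂ = (0.1613, 0.1487, 0.6900).
Drum 2:
Newton iteration, ψ₂⁰ = 0.5:
  ψ₂ = 0.500: g = -0.0220, g' = -0.584 → ψ₂ = 0.462
  ψ₂ = 0.462: g = 0.0006, g' = -0.617 → ψ₂ = 0.463
Converged at ψ₂ = 0.463.
  acetaldehyde: x = 0.052, y = 0.288
  acetone: x = 0.095, y = 0.211
  1-propanol: x = 0.853, y = 0.501

y_acetaldehyde (drum 2) = 0.288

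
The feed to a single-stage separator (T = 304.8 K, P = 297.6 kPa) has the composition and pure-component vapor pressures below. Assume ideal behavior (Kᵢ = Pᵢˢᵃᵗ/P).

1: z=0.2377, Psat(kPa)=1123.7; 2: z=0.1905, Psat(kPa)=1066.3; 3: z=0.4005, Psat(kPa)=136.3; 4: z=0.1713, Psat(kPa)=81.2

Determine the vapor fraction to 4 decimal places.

Raoult's law: Kᵢ = Pᵢˢᵃᵗ/P = Pᵢˢᵃᵗ/297.6.
  K_1 = 1123.7/297.6 = 3.775874, K_2 = 1066.3/297.6 = 3.582997, K_3 = 136.3/297.6 = 0.457997, K_4 = 81.2/297.6 = 0.272849
Material balance + equilibrium reduce to Σ zᵢ(Kᵢ−1)/(1+ψ(Kᵢ−1)) = 0.
Feasibility: ΣzᵢKᵢ = 1.8103, Σzᵢ/Kᵢ = 1.6184 — both > 1, two phases present.
Iterate (Newton) starting at ψ = 0.5:
  ψ = 0.5000: g = -0.00244, g' = -1.0083 → ψ = 0.4976
Converged at ψ = 0.4976.

ψ = 0.4976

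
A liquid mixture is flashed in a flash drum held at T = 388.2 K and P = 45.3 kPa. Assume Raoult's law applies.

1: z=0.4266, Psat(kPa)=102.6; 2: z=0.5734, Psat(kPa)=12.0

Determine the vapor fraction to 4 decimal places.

Raoult's law: Kᵢ = Pᵢˢᵃᵗ/P = Pᵢˢᵃᵗ/45.3.
  K_1 = 102.6/45.3 = 2.264901, K_2 = 12.0/45.3 = 0.264901
Material balance + equilibrium reduce to Σ zᵢ(Kᵢ−1)/(1+ψ(Kᵢ−1)) = 0.
Check two-phase: ΣzᵢKᵢ = 1.1181 > 1 and Σzᵢ/Kᵢ = 2.3529 > 1, so g(0) = 0.1181 > 0 and g(1) = -1.3529 < 0.
Binary case is linear: z₁(K₁−1)(1+ψ(K₂−1)) + z₂(K₂−1)(1+ψ(K₁−1)) = 0
⇒ ψ = [z₁(K₁−1)+z₂(K₂−1)] / [−(K₁−1)(K₂−1)] = 0.11810/0.92983 = 0.1270

ψ = 0.1270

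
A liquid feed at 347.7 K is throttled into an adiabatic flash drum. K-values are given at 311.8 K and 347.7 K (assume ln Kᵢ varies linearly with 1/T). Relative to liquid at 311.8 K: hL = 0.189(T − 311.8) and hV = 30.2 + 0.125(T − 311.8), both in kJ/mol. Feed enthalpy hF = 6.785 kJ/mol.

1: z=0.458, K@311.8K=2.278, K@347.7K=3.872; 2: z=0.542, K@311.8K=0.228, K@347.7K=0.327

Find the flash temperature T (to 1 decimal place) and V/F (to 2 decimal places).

Adiabatic flash: solve Rachford–Rice at each trial T, then check hF = ψ·hV(T) + (1−ψ)·hL(T).
  T = 311.8 K: K = (2.278, 0.228), RR gives ψ = 0.169, H_out = 5.109 kJ/mol
  T = 347.7 K: K = (3.872, 0.327), RR gives ψ = 0.492, H_out = 20.508 kJ/mol
  T = 329.8 K: K = (3.015, 0.276), RR gives ψ = 0.364, H_out = 13.963 kJ/mol
  T = 320.8 K: K = (2.631, 0.251), RR gives ψ = 0.280, H_out = 9.984 kJ/mol
  T = 316.3 K: K = (2.451, 0.240), RR gives ψ = 0.229, H_out = 7.692 kJ/mol
  T = 314.1 K: K = (2.365, 0.234), RR gives ψ = 0.201, H_out = 6.471 kJ/mol
Linear interpolation between T = 314.1 (H_out = 6.471) and T = 316.3 (H_out = 7.692) on hF = 6.785 gives T ≈ 314.7 K, at which ψ = 0.21.

T = 314.7 K, V/F = 0.21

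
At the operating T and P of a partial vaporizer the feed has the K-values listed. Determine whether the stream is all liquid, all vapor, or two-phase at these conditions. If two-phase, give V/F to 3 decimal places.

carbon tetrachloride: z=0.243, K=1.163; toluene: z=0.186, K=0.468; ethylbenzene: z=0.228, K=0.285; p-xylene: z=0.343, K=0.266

all liquid

ΣzᵢKᵢ = 0.526; Σzᵢ/Kᵢ = 2.696.
Since ΣzᵢKᵢ < 1 the mixture is below its bubble point — single liquid phase.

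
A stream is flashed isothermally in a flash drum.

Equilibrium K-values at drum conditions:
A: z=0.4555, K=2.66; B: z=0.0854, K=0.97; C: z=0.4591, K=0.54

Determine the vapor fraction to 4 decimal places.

Material balance + equilibrium reduce to Σ zᵢ(Kᵢ−1)/(1+ψ(Kᵢ−1)) = 0.
g(0) = ΣzᵢKᵢ − 1 = 0.5424 and g(1) = 1 − Σzᵢ/Kᵢ = -0.1095, so a root lies in (0, 1).
Newton iteration, ψ⁰ = 0.67:
  ψ = 0.6700: g = 0.05010, g' = -0.4844 → ψ = 0.7734
  ψ = 0.7734: g = 0.00064, g' = -0.4748 → ψ = 0.7748
Converged at ψ = 0.7748.

ψ = 0.7748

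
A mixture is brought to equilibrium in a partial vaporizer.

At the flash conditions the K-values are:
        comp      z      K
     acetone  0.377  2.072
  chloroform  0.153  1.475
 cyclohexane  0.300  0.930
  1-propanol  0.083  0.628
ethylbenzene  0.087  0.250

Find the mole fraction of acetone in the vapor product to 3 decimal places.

Newton iteration, β⁰ = 0.65:
  β = 0.650: g = 0.1037, g' = -0.379 → β = 0.924
  β = 0.924: g = -0.0284, g' = -0.673 → β = 0.882
  β = 0.882: g = -0.0020, g' = -0.585 → β = 0.878
Converged at β = 0.878.
Compositions from xᵢ = zᵢ/(1+β(Kᵢ−1)), yᵢ = Kᵢxᵢ:
  acetone: x = 0.194, y = 0.402
  chloroform: x = 0.108, y = 0.159
  cyclohexane: x = 0.320, y = 0.297
  1-propanol: x = 0.123, y = 0.077
  ethylbenzene: x = 0.255, y = 0.064

y_acetone = 0.402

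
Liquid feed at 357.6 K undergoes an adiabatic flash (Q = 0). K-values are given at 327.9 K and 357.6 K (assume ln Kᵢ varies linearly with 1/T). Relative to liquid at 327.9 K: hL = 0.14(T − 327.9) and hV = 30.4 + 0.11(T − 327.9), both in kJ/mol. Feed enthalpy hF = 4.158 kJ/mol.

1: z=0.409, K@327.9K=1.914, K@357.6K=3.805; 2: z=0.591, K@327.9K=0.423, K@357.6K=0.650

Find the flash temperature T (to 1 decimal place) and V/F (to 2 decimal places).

T = 329.6 K, V/F = 0.13

Adiabatic flash: solve Rachford–Rice at each trial T, then check hF = ψ·hV(T) + (1−ψ)·hL(T).
  T = 327.9 K: K = (1.914, 0.423), RR gives ψ = 0.062, H_out = 1.892 kJ/mol
  T = 357.6 K: K = (3.805, 0.650), RR gives ψ = 0.958, H_out = 32.424 kJ/mol
  T = 342.8 K: K = (2.742, 0.530), RR gives ψ = 0.530, H_out = 17.971 kJ/mol
  T = 335.4 K: K = (2.303, 0.475), RR gives ψ = 0.325, H_out = 10.865 kJ/mol
  T = 331.6 K: K = (2.099, 0.448), RR gives ψ = 0.203, H_out = 6.679 kJ/mol
  T = 329.8 K: K = (2.007, 0.436), RR gives ψ = 0.138, H_out = 4.462 kJ/mol
Linear interpolation between T = 327.9 (H_out = 1.892) and T = 329.8 (H_out = 4.462) on hF = 4.158 gives T ≈ 329.6 K, at which ψ = 0.13.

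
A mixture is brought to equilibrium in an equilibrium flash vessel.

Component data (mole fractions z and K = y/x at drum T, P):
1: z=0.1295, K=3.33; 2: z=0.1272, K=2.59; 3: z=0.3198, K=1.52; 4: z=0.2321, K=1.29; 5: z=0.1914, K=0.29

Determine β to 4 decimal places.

β = 0.8668

Newton iteration, β⁰ = 0.54:
  β = 0.5400: g = 0.21008, g' = -0.5520 → β = 0.9205
  β = 0.9205: g = -0.04866, g' = -0.9798 → β = 0.8709
  β = 0.8709: g = -0.00343, g' = -0.8489 → β = 0.8668
Converged at β = 0.8668.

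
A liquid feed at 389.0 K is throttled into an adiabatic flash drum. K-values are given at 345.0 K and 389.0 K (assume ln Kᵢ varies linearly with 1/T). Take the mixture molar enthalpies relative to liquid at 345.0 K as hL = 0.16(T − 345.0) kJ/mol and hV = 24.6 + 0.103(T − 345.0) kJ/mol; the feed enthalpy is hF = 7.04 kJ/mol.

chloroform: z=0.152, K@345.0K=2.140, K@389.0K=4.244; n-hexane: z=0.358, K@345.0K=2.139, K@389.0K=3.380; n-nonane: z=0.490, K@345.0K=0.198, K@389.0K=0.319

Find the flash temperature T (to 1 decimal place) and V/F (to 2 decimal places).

Adiabatic flash: solve Rachford–Rice at each trial T, then check hF = ψ·hV(T) + (1−ψ)·hL(T).
  T = 345.0 K: K = (2.140, 2.139, 0.198), RR gives ψ = 0.206, H_out = 5.063 kJ/mol
  T = 389.0 K: K = (4.244, 3.380, 0.319), RR gives ψ = 0.561, H_out = 19.429 kJ/mol
  T = 367.0 K: K = (3.076, 2.726, 0.255), RR gives ψ = 0.416, H_out = 13.230 kJ/mol
  T = 356.0 K: K = (2.580, 2.424, 0.226), RR gives ψ = 0.325, H_out = 9.552 kJ/mol
  T = 350.5 K: K = (2.353, 2.279, 0.212), RR gives ψ = 0.270, H_out = 7.442 kJ/mol
  T = 347.8 K: K = (2.247, 2.210, 0.205), RR gives ψ = 0.240, H_out = 6.314 kJ/mol
  T = 349.1 K: K = (2.298, 2.243, 0.208), RR gives ψ = 0.255, H_out = 6.866 kJ/mol
Linear interpolation between T = 349.1 (H_out = 6.866) and T = 350.5 (H_out = 7.442) on hF = 7.04 gives T ≈ 349.5 K, at which ψ = 0.26.

T = 349.5 K, V/F = 0.26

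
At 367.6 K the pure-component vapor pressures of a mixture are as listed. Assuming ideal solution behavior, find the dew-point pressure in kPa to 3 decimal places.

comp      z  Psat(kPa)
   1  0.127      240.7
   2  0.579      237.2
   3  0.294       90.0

Pdew = 160.378 kPa

At the dew point ψ → 1, so Σzᵢ/Kᵢ = 1 with Kᵢ = Pᵢˢᵃᵗ/P ⇒ 1/P = Σzᵢ/Pᵢˢᵃᵗ.
1/P = 0.127/240.7 + 0.579/237.2 + 0.294/90.0 = 0.006235 ⇒ P = 160.378 kPa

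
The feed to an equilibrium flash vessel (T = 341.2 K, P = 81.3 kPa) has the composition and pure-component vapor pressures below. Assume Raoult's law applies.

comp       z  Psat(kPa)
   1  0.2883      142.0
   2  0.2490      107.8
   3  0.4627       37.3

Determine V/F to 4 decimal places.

Raoult's law: Kᵢ = Pᵢˢᵃᵗ/P = Pᵢˢᵃᵗ/81.3.
  K_1 = 142.0/81.3 = 1.746617, K_2 = 107.8/81.3 = 1.325953, K_3 = 37.3/81.3 = 0.458795
Newton iteration, V/F⁰ = 0.5:
  V/F = 0.5000: g = -0.11679, g' = -0.3595 → V/F = 0.1751
  V/F = 0.1751: g = -0.00950, g' = -0.3148 → V/F = 0.1450
  V/F = 0.1450: g = -0.00000, g' = -0.3146 → V/F = 0.1449
Converged at V/F = 0.1449.

V/F = 0.1449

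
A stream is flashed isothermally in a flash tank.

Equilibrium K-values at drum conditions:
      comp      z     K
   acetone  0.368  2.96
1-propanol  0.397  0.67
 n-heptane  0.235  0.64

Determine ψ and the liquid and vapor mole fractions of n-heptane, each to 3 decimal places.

Material balance + equilibrium reduce to Σ zᵢ(Kᵢ−1)/(1+ψ(Kᵢ−1)) = 0.
Check two-phase: ΣzᵢKᵢ = 1.506 > 1 and Σzᵢ/Kᵢ = 1.084 > 1, so g(0) = 0.506 > 0 and g(1) = -0.084 < 0.
Newton–Raphson from ψ = 0.58:
  ψ = 0.580: g = 0.0686, g' = -0.424 → ψ = 0.742
  ψ = 0.742: g = 0.0051, g' = -0.367 → ψ = 0.755
  ψ = 0.755: g = 0.0000, g' = -0.364 → ψ = 0.756
Converged at ψ = 0.756.
Compositions from xᵢ = zᵢ/(1+ψ(Kᵢ−1)), yᵢ = Kᵢxᵢ:
  acetone: x = 0.148, y = 0.439
  1-propanol: x = 0.529, y = 0.354
  n-heptane: x = 0.323, y = 0.207

ψ = 0.756, x_n-heptane = 0.323, y_n-heptane = 0.207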